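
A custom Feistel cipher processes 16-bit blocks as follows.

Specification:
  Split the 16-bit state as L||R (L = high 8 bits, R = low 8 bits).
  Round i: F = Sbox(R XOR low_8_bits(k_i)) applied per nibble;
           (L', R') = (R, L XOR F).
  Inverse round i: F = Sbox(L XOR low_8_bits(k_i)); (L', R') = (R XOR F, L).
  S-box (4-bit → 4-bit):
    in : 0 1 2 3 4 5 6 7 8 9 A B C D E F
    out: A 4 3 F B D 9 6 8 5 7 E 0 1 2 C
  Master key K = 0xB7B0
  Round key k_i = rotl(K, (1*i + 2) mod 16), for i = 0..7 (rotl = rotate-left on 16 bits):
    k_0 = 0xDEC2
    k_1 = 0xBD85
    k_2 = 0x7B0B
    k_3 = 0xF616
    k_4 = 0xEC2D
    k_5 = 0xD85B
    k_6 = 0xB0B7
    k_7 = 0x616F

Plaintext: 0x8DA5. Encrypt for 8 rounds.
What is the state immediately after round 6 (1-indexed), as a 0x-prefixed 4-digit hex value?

s_0 = plaintext = 0x8DA5
s_1 = Round(s_0, k_0) = 0xA51B
s_2 = Round(s_1, k_1) = 0x1BF7
s_3 = Round(s_2, k_2) = 0xF7DB
s_4 = Round(s_3, k_3) = 0xDBF6
s_5 = Round(s_4, k_4) = 0xF6C5
s_6 = Round(s_5, k_5) = 0xC5A4
s_7 = Round(s_6, k_6) = 0xA48A
s_8 = Round(s_7, k_7) = 0x8A89

0xC5A4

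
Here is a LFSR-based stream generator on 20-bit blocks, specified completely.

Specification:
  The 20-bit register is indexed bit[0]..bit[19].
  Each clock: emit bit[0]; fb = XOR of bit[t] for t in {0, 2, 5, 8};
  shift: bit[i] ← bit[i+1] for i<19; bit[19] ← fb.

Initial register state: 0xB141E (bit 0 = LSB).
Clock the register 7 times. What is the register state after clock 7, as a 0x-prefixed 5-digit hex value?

reg_0 = 0xB141E
clock 1: out=0, reg = 0xD8A0F
clock 2: out=1, reg = 0x6C507
clock 3: out=1, reg = 0xB6283
clock 4: out=1, reg = 0xDB141
clock 5: out=1, reg = 0x6D8A0
clock 6: out=0, reg = 0xB6C50
clock 7: out=0, reg = 0x5B628

0x5B628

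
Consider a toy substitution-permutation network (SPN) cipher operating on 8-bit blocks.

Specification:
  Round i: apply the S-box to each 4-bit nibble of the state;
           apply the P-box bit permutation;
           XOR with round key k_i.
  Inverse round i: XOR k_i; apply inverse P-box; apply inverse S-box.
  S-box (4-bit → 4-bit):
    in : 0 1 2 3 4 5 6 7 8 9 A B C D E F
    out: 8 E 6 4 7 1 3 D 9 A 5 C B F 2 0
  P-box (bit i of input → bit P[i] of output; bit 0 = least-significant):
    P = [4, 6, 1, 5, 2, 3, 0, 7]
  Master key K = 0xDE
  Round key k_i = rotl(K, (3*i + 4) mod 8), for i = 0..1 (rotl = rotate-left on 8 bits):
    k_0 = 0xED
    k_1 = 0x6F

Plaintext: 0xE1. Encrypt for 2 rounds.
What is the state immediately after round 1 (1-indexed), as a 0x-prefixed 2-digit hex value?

0x87

s_0 = plaintext = 0xE1
s_1 = Round(s_0, k_0) = 0x87
s_2 = Round(s_1, k_1) = 0xD9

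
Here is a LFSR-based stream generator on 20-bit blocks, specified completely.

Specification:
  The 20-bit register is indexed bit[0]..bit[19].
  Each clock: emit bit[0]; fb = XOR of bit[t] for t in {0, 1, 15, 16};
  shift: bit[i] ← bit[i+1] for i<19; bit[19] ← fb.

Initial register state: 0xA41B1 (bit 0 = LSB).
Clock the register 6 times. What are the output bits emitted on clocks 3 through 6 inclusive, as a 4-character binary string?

reg_0 = 0xA41B1
clock 1: out=1, reg = 0xD20D8
clock 2: out=0, reg = 0xE906C
clock 3: out=0, reg = 0xF4836
clock 4: out=0, reg = 0x7A41B
clock 5: out=1, reg = 0x3D20D
clock 6: out=1, reg = 0x9E906

0011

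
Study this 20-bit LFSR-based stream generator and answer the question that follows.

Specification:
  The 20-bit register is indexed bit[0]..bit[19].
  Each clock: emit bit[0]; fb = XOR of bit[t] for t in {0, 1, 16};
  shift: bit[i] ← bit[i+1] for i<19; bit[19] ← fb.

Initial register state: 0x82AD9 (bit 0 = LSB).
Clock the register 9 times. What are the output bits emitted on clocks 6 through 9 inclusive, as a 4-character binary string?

reg_0 = 0x82AD9
clock 1: out=1, reg = 0xC156C
clock 2: out=0, reg = 0x60AB6
clock 3: out=0, reg = 0xB055B
clock 4: out=1, reg = 0xD82AD
clock 5: out=1, reg = 0x6C156
clock 6: out=0, reg = 0xB60AB
clock 7: out=1, reg = 0xDB055
clock 8: out=1, reg = 0x6D82A
clock 9: out=0, reg = 0xB6C15

0110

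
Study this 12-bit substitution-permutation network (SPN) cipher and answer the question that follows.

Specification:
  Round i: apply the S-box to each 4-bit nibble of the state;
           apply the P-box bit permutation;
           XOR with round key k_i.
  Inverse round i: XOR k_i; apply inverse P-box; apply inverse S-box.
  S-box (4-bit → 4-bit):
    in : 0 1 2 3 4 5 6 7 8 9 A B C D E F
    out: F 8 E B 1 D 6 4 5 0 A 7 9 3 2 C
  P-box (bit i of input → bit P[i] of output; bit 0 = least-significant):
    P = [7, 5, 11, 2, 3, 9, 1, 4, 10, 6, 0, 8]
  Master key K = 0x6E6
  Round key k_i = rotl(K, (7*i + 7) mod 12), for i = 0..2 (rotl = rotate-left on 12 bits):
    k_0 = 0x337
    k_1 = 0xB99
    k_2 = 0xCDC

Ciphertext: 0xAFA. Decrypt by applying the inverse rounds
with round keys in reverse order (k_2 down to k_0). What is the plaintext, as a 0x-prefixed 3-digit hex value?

s_0 = ciphertext = 0xAFA
s_1 = InvRound(s_0, k_2) = 0x46A
s_2 = InvRound(s_1, k_1) = 0x02B
s_3 = InvRound(s_2, k_0) = 0x131

0x131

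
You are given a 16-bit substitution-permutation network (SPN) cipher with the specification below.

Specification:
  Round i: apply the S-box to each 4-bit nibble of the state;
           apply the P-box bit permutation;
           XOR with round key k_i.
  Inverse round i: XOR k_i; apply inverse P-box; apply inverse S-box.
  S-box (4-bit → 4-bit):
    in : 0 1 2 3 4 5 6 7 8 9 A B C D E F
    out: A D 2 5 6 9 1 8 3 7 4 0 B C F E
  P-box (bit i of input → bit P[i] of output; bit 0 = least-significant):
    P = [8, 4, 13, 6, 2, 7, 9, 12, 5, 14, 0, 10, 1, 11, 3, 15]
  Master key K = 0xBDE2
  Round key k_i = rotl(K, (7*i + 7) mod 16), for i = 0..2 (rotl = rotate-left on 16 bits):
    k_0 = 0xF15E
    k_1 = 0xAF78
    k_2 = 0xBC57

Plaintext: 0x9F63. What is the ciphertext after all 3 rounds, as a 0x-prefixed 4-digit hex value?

s_0 = plaintext = 0x9F63
s_1 = Round(s_0, k_0) = 0x9C51
s_2 = Round(s_1, k_1) = 0xD216
s_3 = Round(s_2, k_2) = 0x6F5B

0x6F5B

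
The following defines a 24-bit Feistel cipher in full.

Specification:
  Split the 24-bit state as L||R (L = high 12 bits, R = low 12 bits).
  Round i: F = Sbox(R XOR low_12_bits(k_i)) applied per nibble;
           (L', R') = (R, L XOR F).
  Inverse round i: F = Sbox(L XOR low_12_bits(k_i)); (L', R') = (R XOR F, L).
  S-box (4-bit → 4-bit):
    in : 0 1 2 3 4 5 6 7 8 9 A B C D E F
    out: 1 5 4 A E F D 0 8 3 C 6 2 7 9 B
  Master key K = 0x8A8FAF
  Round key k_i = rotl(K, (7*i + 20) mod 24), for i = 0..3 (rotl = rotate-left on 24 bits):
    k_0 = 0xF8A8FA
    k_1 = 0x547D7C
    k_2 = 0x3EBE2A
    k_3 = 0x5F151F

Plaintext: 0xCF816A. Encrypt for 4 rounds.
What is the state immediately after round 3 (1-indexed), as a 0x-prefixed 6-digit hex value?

s_0 = plaintext = 0xCF816A
s_1 = Round(s_0, k_0) = 0x16AFC9
s_2 = Round(s_1, k_1) = 0xFC9505
s_3 = Round(s_2, k_2) = 0x505982
s_4 = Round(s_3, k_3) = 0x982732

0x505982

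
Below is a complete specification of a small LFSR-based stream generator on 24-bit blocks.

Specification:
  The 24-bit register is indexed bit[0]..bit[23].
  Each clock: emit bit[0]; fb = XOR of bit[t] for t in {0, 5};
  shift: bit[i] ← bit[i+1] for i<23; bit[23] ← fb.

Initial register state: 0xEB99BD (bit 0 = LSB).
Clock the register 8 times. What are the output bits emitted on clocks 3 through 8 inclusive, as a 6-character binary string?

111101

reg_0 = 0xEB99BD
clock 1: out=1, reg = 0x75CCDE
clock 2: out=0, reg = 0x3AE66F
clock 3: out=1, reg = 0x1D7337
clock 4: out=1, reg = 0x0EB99B
clock 5: out=1, reg = 0x875CCD
clock 6: out=1, reg = 0xC3AE66
clock 7: out=0, reg = 0xE1D733
clock 8: out=1, reg = 0x70EB99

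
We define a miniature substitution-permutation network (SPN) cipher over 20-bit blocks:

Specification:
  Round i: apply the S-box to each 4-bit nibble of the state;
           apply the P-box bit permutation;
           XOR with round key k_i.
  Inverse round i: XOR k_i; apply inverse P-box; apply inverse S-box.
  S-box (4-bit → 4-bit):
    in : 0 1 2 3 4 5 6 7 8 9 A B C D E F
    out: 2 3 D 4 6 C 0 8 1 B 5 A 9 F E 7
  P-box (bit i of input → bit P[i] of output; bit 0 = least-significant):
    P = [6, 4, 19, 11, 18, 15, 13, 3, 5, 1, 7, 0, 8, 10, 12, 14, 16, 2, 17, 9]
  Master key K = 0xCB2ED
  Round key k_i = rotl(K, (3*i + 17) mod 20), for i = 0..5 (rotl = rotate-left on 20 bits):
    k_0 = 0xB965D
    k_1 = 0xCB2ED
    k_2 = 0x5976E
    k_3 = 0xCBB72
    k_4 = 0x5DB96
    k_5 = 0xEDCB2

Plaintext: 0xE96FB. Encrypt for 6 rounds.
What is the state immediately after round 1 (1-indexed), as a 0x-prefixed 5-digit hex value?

s_0 = plaintext = 0xE96FB
s_1 = Round(s_0, k_0) = 0xD7949
s_2 = Round(s_1, k_1) = 0xF589A
s_3 = Round(s_2, k_2) = 0xA4702
s_4 = Round(s_3, k_3) = 0x72733
s_5 = Round(s_4, k_4) = 0xDA897
s_6 = Round(s_5, k_5) = 0x9479E

0xD7949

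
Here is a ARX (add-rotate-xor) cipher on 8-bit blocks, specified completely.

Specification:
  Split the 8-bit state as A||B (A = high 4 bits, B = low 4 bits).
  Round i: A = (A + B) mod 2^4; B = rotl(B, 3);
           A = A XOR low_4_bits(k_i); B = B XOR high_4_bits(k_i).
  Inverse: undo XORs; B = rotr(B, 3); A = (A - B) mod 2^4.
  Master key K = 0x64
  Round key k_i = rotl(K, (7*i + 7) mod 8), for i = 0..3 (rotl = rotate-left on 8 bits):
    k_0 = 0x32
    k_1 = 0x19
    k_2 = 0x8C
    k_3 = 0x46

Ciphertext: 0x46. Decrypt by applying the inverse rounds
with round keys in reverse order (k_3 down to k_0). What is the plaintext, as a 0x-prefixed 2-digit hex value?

0x94

s_0 = ciphertext = 0x46
s_1 = InvRound(s_0, k_3) = 0xE4
s_2 = InvRound(s_1, k_2) = 0x99
s_3 = InvRound(s_2, k_1) = 0xF1
s_4 = InvRound(s_3, k_0) = 0x94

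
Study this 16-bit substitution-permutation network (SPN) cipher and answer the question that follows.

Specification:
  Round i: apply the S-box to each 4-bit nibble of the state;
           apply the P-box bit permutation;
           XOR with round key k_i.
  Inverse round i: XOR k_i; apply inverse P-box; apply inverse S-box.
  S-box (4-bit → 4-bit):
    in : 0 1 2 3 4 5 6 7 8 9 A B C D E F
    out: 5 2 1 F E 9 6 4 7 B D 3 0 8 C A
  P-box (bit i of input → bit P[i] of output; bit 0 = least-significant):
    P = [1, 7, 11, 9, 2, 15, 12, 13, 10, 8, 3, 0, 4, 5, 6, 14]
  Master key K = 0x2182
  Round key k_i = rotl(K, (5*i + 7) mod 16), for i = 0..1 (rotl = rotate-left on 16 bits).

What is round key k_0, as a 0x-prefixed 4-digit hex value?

K = 0x2182
k_0 = rotl(K, (5*0+7) mod 16) = rotl(K, 7) = 0xC110

0xC110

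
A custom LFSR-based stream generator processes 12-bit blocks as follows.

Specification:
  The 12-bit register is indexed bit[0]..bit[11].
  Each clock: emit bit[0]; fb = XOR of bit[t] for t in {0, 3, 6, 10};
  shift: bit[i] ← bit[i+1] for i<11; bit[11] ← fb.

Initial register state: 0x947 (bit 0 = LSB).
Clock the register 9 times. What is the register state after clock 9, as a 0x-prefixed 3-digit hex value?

0xF44

reg_0 = 0x947
clock 1: out=1, reg = 0x4A3
clock 2: out=1, reg = 0x251
clock 3: out=1, reg = 0x128
clock 4: out=0, reg = 0x894
clock 5: out=0, reg = 0x44A
clock 6: out=0, reg = 0xA25
clock 7: out=1, reg = 0xD12
clock 8: out=0, reg = 0xE89
clock 9: out=1, reg = 0xF44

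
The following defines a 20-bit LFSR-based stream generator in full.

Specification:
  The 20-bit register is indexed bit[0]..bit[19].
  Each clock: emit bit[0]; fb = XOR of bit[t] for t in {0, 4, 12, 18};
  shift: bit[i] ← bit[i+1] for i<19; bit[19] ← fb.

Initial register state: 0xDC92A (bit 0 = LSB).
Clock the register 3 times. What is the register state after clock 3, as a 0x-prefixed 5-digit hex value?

0x7B925

reg_0 = 0xDC92A
clock 1: out=0, reg = 0xEE495
clock 2: out=1, reg = 0xF724A
clock 3: out=0, reg = 0x7B925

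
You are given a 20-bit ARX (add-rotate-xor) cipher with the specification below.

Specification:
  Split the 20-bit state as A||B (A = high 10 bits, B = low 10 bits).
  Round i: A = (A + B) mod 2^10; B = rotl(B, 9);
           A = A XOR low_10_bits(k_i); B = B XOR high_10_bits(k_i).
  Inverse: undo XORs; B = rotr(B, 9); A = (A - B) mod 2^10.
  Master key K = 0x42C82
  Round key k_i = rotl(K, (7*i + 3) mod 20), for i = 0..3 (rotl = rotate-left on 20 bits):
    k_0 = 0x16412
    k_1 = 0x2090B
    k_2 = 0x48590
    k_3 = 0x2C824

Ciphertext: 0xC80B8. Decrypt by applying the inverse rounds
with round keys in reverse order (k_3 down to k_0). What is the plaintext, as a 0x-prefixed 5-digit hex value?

s_0 = ciphertext = 0xC80B8
s_1 = InvRound(s_0, k_3) = 0xBC014
s_2 = InvRound(s_1, k_2) = 0x3DA6A
s_3 = InvRound(s_2, k_1) = 0x0B1D1
s_4 = InvRound(s_3, k_0) = 0x4BB10

0x4BB10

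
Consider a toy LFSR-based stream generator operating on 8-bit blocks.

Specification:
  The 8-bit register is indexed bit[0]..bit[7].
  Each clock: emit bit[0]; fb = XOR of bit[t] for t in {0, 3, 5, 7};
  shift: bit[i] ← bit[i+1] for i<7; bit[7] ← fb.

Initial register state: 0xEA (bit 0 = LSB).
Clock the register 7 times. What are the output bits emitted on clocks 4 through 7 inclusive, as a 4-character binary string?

reg_0 = 0xEA
clock 1: out=0, reg = 0xF5
clock 2: out=1, reg = 0xFA
clock 3: out=0, reg = 0xFD
clock 4: out=1, reg = 0x7E
clock 5: out=0, reg = 0x3F
clock 6: out=1, reg = 0x9F
clock 7: out=1, reg = 0xCF

1011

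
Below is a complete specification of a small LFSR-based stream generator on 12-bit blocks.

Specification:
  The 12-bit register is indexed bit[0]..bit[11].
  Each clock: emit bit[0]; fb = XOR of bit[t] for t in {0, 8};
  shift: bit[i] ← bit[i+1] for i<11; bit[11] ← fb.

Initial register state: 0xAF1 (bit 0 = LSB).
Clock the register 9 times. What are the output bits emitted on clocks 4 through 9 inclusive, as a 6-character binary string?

011110

reg_0 = 0xAF1
clock 1: out=1, reg = 0xD78
clock 2: out=0, reg = 0xEBC
clock 3: out=0, reg = 0x75E
clock 4: out=0, reg = 0xBAF
clock 5: out=1, reg = 0x5D7
clock 6: out=1, reg = 0x2EB
clock 7: out=1, reg = 0x975
clock 8: out=1, reg = 0x4BA
clock 9: out=0, reg = 0x25D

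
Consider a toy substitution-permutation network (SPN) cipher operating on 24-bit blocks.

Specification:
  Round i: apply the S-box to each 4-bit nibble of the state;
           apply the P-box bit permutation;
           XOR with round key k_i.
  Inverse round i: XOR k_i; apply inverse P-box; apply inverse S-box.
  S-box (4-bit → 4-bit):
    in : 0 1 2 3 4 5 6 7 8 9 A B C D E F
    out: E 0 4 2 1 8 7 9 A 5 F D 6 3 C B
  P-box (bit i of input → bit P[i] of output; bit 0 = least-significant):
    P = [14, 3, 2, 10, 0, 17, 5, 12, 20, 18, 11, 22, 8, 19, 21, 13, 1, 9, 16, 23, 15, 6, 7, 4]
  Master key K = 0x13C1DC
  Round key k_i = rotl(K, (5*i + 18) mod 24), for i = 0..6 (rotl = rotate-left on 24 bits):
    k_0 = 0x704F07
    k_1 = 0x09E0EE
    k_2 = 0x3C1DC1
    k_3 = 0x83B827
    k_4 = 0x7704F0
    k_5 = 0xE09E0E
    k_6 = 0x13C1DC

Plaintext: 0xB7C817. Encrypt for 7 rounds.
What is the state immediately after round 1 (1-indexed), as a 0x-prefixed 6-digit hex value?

0x9C8B95

s_0 = plaintext = 0xB7C817
s_1 = Round(s_0, k_0) = 0x9C8B95
s_2 = Round(s_1, k_1) = 0x504E4F
s_3 = Round(s_2, k_2) = 0xFD52D8
s_4 = Round(s_3, k_3) = 0x81167C
s_5 = Round(s_4, k_4) = 0x631CAD
s_6 = Round(s_5, k_5) = 0xE644E7
s_7 = Round(s_6, k_6) = 0x02966E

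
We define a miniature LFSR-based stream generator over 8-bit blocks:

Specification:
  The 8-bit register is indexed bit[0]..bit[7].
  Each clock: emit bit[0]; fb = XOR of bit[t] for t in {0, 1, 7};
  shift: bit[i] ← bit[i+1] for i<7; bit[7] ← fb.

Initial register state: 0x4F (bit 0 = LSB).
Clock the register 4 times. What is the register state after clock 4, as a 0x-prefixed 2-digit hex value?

reg_0 = 0x4F
clock 1: out=1, reg = 0x27
clock 2: out=1, reg = 0x13
clock 3: out=1, reg = 0x09
clock 4: out=1, reg = 0x84

0x84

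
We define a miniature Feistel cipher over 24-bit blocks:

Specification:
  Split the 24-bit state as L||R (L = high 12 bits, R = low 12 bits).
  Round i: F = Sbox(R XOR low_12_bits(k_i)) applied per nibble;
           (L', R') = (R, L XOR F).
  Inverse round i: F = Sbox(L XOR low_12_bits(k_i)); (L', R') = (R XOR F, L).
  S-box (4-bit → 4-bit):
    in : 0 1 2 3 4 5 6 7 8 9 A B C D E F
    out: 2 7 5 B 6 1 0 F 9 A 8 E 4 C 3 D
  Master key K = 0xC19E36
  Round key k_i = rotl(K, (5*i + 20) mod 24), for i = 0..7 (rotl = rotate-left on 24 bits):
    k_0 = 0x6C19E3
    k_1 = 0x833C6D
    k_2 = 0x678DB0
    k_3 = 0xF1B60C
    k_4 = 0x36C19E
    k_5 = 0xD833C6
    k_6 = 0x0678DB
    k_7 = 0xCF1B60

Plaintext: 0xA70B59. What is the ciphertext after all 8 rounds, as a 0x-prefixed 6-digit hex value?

0x5EC7DD

s_0 = plaintext = 0xA70B59
s_1 = Round(s_0, k_0) = 0xB59F98
s_2 = Round(s_1, k_1) = 0xF98088
s_3 = Round(s_2, k_2) = 0x088321
s_4 = Round(s_3, k_3) = 0x3211D4
s_5 = Round(s_4, k_4) = 0x1D4149
s_6 = Round(s_5, k_5) = 0x149449
s_7 = Round(s_6, k_6) = 0x4495EC
s_8 = Round(s_7, k_7) = 0x5EC7DD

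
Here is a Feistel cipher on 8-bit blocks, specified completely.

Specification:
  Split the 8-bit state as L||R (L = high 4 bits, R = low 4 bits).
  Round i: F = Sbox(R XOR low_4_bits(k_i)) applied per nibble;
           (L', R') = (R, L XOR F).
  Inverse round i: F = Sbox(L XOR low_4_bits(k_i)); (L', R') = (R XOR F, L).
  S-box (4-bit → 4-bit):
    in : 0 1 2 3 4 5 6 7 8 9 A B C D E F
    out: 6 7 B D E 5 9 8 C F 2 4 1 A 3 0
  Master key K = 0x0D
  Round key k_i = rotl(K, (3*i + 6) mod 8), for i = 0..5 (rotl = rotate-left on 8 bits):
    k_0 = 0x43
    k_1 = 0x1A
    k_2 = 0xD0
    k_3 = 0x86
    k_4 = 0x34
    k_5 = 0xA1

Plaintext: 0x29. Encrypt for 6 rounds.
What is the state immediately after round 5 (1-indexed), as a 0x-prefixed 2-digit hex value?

0x0A

s_0 = plaintext = 0x29
s_1 = Round(s_0, k_0) = 0x90
s_2 = Round(s_1, k_1) = 0x0B
s_3 = Round(s_2, k_2) = 0xB4
s_4 = Round(s_3, k_3) = 0x40
s_5 = Round(s_4, k_4) = 0x0A
s_6 = Round(s_5, k_5) = 0xA4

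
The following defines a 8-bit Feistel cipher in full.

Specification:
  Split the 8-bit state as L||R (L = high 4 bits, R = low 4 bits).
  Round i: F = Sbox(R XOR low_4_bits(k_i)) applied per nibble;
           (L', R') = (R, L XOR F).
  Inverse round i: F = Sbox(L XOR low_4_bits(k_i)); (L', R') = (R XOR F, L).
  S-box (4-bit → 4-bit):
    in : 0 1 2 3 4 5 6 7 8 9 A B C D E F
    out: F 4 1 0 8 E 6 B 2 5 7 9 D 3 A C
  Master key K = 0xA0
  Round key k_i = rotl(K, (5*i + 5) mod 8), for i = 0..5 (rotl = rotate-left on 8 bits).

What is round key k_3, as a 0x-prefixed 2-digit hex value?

0x0A

K = 0xA0
k_0 = rotl(K, (5*0+5) mod 8) = rotl(K, 5) = 0x14
k_1 = rotl(K, (5*1+5) mod 8) = rotl(K, 2) = 0x82
k_2 = rotl(K, (5*2+5) mod 8) = rotl(K, 7) = 0x50
k_3 = rotl(K, (5*3+5) mod 8) = rotl(K, 4) = 0x0A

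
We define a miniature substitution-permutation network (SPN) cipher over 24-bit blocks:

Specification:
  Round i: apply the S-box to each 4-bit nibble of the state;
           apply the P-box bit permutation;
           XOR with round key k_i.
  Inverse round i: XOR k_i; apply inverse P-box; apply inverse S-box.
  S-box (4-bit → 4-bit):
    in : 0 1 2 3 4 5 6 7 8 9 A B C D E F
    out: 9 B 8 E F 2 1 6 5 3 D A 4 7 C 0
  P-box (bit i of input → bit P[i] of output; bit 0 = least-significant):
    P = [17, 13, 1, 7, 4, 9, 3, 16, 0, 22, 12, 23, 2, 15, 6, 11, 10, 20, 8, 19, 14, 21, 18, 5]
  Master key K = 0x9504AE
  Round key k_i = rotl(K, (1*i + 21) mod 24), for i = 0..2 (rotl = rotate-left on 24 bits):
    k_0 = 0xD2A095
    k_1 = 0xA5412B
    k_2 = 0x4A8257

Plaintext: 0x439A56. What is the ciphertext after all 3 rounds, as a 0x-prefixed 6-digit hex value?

0xCB66DB

s_0 = plaintext = 0x439A56
s_1 = Round(s_0, k_0) = 0x6C73B0
s_2 = Round(s_1, k_1) = 0x6692EB
s_3 = Round(s_2, k_2) = 0xCB66DB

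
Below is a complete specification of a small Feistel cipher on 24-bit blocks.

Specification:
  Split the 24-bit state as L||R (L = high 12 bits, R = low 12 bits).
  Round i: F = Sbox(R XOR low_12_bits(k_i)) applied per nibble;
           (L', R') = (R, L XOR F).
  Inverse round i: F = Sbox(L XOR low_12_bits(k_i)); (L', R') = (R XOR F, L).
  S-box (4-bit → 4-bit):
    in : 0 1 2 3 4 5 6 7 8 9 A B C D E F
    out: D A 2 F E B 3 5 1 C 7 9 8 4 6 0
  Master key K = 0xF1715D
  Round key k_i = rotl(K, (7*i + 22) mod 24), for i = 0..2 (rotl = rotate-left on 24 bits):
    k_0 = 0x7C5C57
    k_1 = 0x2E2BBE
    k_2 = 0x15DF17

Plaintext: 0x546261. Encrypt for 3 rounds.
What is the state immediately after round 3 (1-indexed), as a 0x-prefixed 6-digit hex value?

0x3B8BC5

s_0 = plaintext = 0x546261
s_1 = Round(s_0, k_0) = 0x2613B5
s_2 = Round(s_1, k_1) = 0x3B53B8
s_3 = Round(s_2, k_2) = 0x3B8BC5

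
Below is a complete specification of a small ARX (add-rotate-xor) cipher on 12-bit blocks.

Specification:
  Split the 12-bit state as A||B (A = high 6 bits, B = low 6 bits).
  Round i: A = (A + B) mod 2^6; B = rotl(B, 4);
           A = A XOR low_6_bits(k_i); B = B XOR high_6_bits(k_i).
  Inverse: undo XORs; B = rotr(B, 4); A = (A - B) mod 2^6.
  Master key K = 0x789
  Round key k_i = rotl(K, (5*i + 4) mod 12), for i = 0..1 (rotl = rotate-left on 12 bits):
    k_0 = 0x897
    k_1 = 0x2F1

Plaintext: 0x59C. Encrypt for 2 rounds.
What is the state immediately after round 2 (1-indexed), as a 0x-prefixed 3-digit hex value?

0xED2

s_0 = plaintext = 0x59C
s_1 = Round(s_0, k_0) = 0x965
s_2 = Round(s_1, k_1) = 0xED2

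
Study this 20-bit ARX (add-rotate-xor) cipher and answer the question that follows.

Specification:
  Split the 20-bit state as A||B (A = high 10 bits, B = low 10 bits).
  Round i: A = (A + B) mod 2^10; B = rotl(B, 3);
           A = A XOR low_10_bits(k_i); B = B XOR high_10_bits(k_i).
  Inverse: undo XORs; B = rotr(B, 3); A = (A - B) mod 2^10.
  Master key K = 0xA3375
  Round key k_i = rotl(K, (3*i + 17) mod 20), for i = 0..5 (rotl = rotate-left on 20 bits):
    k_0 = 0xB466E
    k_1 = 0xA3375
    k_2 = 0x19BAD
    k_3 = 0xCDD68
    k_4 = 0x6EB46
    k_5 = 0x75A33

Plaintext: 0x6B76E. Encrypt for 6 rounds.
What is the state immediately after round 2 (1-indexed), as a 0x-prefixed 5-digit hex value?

0x9A7B7

s_0 = plaintext = 0x6B76E
s_1 = Round(s_0, k_0) = 0xDD5A7
s_2 = Round(s_1, k_1) = 0x9A7B7
s_3 = Round(s_2, k_2) = 0x635D9
s_4 = Round(s_3, k_3) = 0x839FC
s_5 = Round(s_4, k_4) = 0xD3259
s_6 = Round(s_5, k_5) = 0xE5B1A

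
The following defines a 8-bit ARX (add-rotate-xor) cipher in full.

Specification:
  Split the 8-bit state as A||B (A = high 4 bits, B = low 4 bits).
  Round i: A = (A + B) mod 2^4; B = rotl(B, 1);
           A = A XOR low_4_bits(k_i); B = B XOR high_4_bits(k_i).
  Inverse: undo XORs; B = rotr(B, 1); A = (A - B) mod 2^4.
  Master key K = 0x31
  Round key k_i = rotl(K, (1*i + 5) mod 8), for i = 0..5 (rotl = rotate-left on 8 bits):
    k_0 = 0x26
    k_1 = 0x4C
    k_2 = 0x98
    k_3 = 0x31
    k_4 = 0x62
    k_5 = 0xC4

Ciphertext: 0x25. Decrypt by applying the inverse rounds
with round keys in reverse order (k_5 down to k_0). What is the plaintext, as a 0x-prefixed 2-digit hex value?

s_0 = ciphertext = 0x25
s_1 = InvRound(s_0, k_5) = 0xAC
s_2 = InvRound(s_1, k_4) = 0x35
s_3 = InvRound(s_2, k_3) = 0xF3
s_4 = InvRound(s_3, k_2) = 0x25
s_5 = InvRound(s_4, k_1) = 0x68
s_6 = InvRound(s_5, k_0) = 0xB5

0xB5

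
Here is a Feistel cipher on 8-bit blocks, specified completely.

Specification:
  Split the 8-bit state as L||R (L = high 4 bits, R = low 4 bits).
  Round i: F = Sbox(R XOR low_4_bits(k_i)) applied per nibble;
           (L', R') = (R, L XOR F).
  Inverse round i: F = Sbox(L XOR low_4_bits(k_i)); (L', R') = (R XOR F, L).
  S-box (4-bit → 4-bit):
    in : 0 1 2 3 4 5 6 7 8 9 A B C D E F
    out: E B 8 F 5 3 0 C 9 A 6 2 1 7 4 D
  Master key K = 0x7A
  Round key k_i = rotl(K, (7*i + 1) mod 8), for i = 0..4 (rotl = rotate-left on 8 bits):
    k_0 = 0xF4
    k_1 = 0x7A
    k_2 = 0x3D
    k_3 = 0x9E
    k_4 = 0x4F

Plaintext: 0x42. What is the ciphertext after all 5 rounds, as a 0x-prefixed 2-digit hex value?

0xF8

s_0 = plaintext = 0x42
s_1 = Round(s_0, k_0) = 0x24
s_2 = Round(s_1, k_1) = 0x46
s_3 = Round(s_2, k_2) = 0x66
s_4 = Round(s_3, k_3) = 0x6F
s_5 = Round(s_4, k_4) = 0xF8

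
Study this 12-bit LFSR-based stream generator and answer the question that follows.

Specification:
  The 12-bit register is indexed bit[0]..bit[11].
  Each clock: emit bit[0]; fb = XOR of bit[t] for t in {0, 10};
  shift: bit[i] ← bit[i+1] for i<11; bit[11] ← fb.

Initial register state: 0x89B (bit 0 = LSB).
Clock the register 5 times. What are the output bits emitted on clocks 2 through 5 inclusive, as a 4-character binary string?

1011

reg_0 = 0x89B
clock 1: out=1, reg = 0xC4D
clock 2: out=1, reg = 0x626
clock 3: out=0, reg = 0xB13
clock 4: out=1, reg = 0xD89
clock 5: out=1, reg = 0x6C4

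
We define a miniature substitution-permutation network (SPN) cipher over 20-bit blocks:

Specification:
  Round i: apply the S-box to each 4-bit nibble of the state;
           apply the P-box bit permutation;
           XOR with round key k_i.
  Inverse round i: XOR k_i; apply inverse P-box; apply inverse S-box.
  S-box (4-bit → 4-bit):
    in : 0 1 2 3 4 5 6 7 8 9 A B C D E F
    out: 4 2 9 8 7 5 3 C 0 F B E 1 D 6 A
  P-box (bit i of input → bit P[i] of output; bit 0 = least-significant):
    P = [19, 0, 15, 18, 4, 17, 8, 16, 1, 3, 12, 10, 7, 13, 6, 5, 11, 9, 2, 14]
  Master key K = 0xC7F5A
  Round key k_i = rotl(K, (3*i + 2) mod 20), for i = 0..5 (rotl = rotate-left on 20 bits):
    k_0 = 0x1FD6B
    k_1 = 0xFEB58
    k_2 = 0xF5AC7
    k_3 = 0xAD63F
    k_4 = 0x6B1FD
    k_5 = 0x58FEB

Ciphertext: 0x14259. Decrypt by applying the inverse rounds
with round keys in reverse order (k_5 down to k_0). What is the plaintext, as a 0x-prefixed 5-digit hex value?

s_0 = ciphertext = 0x14259
s_1 = InvRound(s_0, k_5) = 0x22257
s_2 = InvRound(s_1, k_4) = 0x12407
s_3 = InvRound(s_2, k_3) = 0xFFEA5
s_4 = InvRound(s_3, k_2) = 0x8B280
s_5 = InvRound(s_4, k_1) = 0x25E93
s_6 = InvRound(s_5, k_0) = 0x19190

0x19190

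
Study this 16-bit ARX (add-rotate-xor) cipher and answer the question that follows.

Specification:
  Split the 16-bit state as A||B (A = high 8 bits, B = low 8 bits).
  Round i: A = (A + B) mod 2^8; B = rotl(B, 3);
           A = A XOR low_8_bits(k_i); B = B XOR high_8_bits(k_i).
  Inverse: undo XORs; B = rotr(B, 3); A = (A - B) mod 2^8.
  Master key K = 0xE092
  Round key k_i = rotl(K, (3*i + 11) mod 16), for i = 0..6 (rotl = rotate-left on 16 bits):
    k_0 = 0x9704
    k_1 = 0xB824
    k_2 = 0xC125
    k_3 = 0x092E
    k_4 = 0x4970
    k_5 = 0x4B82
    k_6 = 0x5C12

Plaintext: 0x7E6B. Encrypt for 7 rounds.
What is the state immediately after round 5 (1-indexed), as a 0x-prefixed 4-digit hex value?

0x1BCC

s_0 = plaintext = 0x7E6B
s_1 = Round(s_0, k_0) = 0xEDCC
s_2 = Round(s_1, k_1) = 0x9DDE
s_3 = Round(s_2, k_2) = 0x5E37
s_4 = Round(s_3, k_3) = 0xBBB0
s_5 = Round(s_4, k_4) = 0x1BCC
s_6 = Round(s_5, k_5) = 0x652D
s_7 = Round(s_6, k_6) = 0x8035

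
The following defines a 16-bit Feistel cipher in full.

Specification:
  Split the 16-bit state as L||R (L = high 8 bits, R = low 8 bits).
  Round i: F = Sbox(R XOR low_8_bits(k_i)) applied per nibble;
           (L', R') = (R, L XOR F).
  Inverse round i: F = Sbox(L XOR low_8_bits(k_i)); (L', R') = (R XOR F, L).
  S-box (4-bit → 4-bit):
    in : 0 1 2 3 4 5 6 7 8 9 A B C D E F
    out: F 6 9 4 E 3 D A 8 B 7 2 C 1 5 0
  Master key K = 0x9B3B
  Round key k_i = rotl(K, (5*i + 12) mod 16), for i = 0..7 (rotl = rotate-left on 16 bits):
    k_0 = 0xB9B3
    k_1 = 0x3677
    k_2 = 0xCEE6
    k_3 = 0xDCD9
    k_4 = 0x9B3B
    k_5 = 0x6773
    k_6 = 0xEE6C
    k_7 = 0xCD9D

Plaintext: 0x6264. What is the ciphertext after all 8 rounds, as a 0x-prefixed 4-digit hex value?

s_0 = plaintext = 0x6264
s_1 = Round(s_0, k_0) = 0x6478
s_2 = Round(s_1, k_1) = 0x7894
s_3 = Round(s_2, k_2) = 0x94D1
s_4 = Round(s_3, k_3) = 0xD16C
s_5 = Round(s_4, k_4) = 0x6CEB
s_6 = Round(s_5, k_5) = 0xEBD4
s_7 = Round(s_6, k_6) = 0xD4C3
s_8 = Round(s_7, k_7) = 0xC3E1

0xC3E1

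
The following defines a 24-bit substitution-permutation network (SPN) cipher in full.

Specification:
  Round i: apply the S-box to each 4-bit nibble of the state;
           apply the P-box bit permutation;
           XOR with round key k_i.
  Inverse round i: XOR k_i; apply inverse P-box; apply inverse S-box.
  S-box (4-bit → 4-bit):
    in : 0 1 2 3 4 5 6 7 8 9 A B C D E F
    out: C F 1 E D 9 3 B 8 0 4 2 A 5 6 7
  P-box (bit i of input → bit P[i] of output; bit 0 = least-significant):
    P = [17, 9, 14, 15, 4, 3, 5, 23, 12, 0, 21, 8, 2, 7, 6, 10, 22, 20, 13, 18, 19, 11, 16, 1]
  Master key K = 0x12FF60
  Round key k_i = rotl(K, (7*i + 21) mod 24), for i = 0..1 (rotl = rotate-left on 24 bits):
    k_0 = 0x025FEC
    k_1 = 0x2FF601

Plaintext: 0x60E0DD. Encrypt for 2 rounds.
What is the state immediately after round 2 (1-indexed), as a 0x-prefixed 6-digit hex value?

s_0 = plaintext = 0x60E0DD
s_1 = Round(s_0, k_0) = 0x2C361C
s_2 = Round(s_1, k_1) = 0xB360F8

0xB360F8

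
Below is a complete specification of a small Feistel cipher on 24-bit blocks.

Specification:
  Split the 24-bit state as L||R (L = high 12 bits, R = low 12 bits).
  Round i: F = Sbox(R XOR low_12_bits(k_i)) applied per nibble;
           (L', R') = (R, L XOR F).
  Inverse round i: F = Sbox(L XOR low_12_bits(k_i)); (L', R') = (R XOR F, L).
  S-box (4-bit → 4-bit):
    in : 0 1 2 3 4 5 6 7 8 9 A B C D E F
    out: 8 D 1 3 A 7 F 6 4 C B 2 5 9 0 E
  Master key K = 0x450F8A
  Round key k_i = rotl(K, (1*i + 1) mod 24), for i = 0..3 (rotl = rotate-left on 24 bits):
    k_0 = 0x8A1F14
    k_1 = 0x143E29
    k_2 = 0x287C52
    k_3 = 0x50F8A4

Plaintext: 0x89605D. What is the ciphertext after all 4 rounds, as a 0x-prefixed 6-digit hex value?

s_0 = plaintext = 0x89605D
s_1 = Round(s_0, k_0) = 0x05D63A
s_2 = Round(s_1, k_1) = 0x63A48E
s_3 = Round(s_2, k_2) = 0x48E2AF
s_4 = Round(s_3, k_3) = 0x2AFF0C

0x2AFF0C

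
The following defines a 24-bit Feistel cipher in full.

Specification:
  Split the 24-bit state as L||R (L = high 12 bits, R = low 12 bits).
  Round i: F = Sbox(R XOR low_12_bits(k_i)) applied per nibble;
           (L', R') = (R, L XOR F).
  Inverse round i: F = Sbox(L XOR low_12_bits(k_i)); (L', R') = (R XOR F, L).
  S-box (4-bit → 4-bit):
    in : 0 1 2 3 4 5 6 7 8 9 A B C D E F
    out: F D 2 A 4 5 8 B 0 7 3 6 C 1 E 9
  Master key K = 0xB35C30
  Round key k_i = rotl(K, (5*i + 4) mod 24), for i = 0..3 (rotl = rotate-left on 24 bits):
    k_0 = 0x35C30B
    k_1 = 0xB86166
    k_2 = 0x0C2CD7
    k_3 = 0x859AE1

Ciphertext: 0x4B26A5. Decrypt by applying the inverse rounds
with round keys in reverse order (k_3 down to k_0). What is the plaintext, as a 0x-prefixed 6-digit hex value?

0x81D56B

s_0 = ciphertext = 0x4B26A5
s_1 = InvRound(s_0, k_3) = 0x8FF4B2
s_2 = InvRound(s_1, k_2) = 0x0928FF
s_3 = InvRound(s_2, k_1) = 0x56B092
s_4 = InvRound(s_3, k_0) = 0x81D56B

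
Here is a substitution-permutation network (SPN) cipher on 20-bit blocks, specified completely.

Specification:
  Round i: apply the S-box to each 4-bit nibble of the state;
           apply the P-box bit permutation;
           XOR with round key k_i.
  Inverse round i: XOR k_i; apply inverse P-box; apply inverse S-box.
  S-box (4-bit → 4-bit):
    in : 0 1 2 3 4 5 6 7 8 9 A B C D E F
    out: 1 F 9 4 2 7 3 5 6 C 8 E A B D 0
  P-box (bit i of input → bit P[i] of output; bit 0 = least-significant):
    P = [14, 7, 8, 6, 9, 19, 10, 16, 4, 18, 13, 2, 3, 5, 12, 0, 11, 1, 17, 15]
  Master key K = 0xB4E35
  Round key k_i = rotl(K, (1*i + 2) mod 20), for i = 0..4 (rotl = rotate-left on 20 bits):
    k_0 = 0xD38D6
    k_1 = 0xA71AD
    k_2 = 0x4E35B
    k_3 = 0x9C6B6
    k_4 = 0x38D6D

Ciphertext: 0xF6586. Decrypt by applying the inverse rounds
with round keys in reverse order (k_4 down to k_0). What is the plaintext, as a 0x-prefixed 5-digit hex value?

s_0 = ciphertext = 0xF6586
s_1 = InvRound(s_0, k_4) = 0xDD84D
s_2 = InvRound(s_1, k_3) = 0x6167C
s_3 = InvRound(s_2, k_2) = 0xBB937
s_4 = InvRound(s_3, k_1) = 0xD00A6
s_5 = InvRound(s_4, k_0) = 0x087FA

0x087FA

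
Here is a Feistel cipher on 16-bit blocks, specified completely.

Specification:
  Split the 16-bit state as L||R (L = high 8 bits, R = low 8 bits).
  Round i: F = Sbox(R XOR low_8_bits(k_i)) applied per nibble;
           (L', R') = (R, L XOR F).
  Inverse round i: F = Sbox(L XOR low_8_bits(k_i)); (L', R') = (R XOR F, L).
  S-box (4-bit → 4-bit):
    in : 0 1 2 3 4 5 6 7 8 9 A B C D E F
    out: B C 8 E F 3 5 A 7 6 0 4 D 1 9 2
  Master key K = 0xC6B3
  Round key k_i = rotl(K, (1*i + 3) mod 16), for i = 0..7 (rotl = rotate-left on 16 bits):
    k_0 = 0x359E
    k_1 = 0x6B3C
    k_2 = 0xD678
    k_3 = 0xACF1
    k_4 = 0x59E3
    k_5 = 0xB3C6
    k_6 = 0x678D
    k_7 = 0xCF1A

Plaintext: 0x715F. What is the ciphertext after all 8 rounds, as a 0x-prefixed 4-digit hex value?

s_0 = plaintext = 0x715F
s_1 = Round(s_0, k_0) = 0x5FAD
s_2 = Round(s_1, k_1) = 0xAD33
s_3 = Round(s_2, k_2) = 0x3359
s_4 = Round(s_3, k_3) = 0x5934
s_5 = Round(s_4, k_4) = 0x3443
s_6 = Round(s_5, k_5) = 0x4347
s_7 = Round(s_6, k_6) = 0x4793
s_8 = Round(s_7, k_7) = 0x9331

0x9331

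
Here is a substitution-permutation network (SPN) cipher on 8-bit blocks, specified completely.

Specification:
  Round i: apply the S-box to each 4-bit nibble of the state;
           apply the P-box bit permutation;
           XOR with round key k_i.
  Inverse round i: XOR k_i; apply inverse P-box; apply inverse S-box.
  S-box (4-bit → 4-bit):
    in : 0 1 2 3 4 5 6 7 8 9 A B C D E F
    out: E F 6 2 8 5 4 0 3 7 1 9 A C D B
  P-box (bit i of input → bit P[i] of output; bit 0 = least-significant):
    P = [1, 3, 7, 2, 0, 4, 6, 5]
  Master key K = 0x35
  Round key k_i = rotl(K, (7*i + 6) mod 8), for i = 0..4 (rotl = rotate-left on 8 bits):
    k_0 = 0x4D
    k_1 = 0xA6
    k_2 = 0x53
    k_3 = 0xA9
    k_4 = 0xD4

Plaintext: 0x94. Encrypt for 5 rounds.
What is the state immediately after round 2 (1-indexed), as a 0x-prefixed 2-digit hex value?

0xDD

s_0 = plaintext = 0x94
s_1 = Round(s_0, k_0) = 0x18
s_2 = Round(s_1, k_1) = 0xDD
s_3 = Round(s_2, k_2) = 0xB7
s_4 = Round(s_3, k_3) = 0x88
s_5 = Round(s_4, k_4) = 0xCF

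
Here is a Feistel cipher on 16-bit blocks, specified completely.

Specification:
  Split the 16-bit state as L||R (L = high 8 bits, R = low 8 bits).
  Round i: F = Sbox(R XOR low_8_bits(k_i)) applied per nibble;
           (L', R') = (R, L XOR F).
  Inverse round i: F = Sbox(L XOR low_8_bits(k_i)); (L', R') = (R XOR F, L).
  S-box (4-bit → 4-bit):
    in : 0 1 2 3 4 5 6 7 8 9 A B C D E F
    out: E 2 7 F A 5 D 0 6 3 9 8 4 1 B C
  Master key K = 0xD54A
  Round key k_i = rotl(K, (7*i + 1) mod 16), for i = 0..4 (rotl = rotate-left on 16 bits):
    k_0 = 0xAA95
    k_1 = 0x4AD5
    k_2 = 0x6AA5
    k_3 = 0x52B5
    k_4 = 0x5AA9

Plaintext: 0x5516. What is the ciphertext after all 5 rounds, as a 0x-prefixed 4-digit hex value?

0x75C2

s_0 = plaintext = 0x5516
s_1 = Round(s_0, k_0) = 0x163A
s_2 = Round(s_1, k_1) = 0x3AAA
s_3 = Round(s_2, k_2) = 0xAAD6
s_4 = Round(s_3, k_3) = 0xD675
s_5 = Round(s_4, k_4) = 0x75C2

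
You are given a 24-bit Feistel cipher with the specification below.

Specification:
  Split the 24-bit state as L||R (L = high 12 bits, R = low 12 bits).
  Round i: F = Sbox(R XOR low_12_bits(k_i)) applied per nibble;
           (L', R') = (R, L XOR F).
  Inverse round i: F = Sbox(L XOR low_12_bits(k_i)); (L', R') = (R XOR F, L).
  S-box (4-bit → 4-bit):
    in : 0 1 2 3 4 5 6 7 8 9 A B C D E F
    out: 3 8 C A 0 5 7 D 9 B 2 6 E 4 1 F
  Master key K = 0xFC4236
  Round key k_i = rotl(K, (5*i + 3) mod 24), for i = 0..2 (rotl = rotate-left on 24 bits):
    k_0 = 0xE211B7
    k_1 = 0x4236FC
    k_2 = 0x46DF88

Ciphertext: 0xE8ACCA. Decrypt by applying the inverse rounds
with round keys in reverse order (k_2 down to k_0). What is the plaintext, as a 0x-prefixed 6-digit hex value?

0xEC92B8

s_0 = ciphertext = 0xE8ACCA
s_1 = InvRound(s_0, k_2) = 0x4F6E8A
s_2 = InvRound(s_1, k_1) = 0x2B84F6
s_3 = InvRound(s_2, k_0) = 0xEC92B8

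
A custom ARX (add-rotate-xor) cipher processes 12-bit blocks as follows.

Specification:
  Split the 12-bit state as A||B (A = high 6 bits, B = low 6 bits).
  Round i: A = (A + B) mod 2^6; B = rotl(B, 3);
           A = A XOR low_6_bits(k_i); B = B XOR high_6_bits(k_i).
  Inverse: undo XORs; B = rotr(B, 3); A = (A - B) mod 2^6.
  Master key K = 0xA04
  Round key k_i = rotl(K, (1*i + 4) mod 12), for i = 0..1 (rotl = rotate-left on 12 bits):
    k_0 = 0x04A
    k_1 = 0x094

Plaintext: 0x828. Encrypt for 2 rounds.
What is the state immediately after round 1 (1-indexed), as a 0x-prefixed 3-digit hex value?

s_0 = plaintext = 0x828
s_1 = Round(s_0, k_0) = 0x084
s_2 = Round(s_1, k_1) = 0x4A2

0x084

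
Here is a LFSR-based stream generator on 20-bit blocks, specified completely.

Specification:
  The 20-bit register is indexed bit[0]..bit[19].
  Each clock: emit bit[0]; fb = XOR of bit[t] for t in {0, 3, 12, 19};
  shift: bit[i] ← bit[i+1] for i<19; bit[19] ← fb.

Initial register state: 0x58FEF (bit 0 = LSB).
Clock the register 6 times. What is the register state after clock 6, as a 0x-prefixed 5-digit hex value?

reg_0 = 0x58FEF
clock 1: out=1, reg = 0x2C7F7
clock 2: out=1, reg = 0x963FB
clock 3: out=1, reg = 0xCB1FD
clock 4: out=1, reg = 0x658FE
clock 5: out=0, reg = 0x32C7F
clock 6: out=1, reg = 0x1963F

0x1963F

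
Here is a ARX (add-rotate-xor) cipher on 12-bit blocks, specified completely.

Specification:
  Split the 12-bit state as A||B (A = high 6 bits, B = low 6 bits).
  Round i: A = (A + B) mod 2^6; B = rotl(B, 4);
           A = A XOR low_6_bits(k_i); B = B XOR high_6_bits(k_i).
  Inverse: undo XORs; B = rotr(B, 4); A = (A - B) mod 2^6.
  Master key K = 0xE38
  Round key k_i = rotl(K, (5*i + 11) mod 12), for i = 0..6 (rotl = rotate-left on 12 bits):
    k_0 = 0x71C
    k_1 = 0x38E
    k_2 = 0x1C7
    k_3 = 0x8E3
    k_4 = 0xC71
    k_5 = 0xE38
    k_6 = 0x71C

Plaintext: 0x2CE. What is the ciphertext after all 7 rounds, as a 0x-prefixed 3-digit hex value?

0x240

s_0 = plaintext = 0x2CE
s_1 = Round(s_0, k_0) = 0x17F
s_2 = Round(s_1, k_1) = 0x2B1
s_3 = Round(s_2, k_2) = 0xF1B
s_4 = Round(s_3, k_3) = 0xD15
s_5 = Round(s_4, k_4) = 0xE24
s_6 = Round(s_5, k_5) = 0x931
s_7 = Round(s_6, k_6) = 0x240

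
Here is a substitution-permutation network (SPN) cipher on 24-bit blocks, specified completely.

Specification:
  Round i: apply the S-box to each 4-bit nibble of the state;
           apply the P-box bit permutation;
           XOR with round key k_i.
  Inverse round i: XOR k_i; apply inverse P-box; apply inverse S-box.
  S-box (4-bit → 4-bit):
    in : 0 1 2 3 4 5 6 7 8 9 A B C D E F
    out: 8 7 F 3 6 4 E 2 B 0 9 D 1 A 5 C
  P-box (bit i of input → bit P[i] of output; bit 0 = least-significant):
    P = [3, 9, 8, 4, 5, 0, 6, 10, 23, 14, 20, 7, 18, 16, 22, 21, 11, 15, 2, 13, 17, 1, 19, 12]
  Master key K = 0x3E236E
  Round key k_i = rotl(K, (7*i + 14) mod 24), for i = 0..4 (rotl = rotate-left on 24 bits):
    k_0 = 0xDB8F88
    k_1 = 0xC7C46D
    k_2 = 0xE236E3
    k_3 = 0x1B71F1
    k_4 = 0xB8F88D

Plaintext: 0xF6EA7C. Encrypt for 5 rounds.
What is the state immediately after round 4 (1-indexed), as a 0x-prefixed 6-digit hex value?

s_0 = plaintext = 0xF6EA7C
s_1 = Round(s_0, k_0) = 0x173F05
s_2 = Round(s_1, k_1) = 0xD841EF
s_3 = Round(s_2, k_2) = 0x33CF91
s_4 = Round(s_3, k_3) = 0x0DFA7B
s_5 = Round(s_4, k_4) = 0x584914

0x0DFA7B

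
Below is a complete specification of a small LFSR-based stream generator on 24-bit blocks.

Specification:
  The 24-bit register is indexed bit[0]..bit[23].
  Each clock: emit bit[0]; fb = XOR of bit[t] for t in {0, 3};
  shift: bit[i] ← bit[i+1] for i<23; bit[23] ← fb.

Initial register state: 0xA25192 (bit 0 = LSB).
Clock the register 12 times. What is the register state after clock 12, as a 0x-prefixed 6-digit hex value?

0xBA0A25

reg_0 = 0xA25192
clock 1: out=0, reg = 0x5128C9
clock 2: out=1, reg = 0x289464
clock 3: out=0, reg = 0x144A32
clock 4: out=0, reg = 0x0A2519
clock 5: out=1, reg = 0x05128C
clock 6: out=0, reg = 0x828946
clock 7: out=0, reg = 0x4144A3
clock 8: out=1, reg = 0xA0A251
clock 9: out=1, reg = 0xD05128
clock 10: out=0, reg = 0xE82894
clock 11: out=0, reg = 0x74144A
clock 12: out=0, reg = 0xBA0A25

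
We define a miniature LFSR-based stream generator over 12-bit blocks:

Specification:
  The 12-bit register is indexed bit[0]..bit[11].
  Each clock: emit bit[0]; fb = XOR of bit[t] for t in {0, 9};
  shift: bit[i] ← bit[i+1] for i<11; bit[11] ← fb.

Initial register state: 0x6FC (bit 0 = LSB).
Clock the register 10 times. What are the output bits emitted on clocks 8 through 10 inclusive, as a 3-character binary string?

101

reg_0 = 0x6FC
clock 1: out=0, reg = 0xB7E
clock 2: out=0, reg = 0xDBF
clock 3: out=1, reg = 0xEDF
clock 4: out=1, reg = 0x76F
clock 5: out=1, reg = 0x3B7
clock 6: out=1, reg = 0x1DB
clock 7: out=1, reg = 0x8ED
clock 8: out=1, reg = 0xC76
clock 9: out=0, reg = 0x63B
clock 10: out=1, reg = 0x31D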